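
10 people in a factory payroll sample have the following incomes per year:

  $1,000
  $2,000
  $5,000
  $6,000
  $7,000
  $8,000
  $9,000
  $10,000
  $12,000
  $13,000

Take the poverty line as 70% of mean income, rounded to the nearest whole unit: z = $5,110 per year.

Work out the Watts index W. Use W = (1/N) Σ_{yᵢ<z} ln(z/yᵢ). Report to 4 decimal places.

0.2591

Incomes under z: $1,000, $2,000, $5,000 (q = 3 of N = 10).
Log gaps: ln(5110/1000) = 1.6312; ln(5110/2000) = 0.9381; ln(5110/5000) = 0.0218.
W = 2.591013 / 10 = 0.2591.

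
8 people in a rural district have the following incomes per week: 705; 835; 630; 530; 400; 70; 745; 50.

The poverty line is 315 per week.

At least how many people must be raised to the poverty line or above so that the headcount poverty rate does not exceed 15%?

1

2 of the 8 people are poor, so H = 2/8 = 0.250.
A headcount ratio of at most 15% allows at most ⌊0.15 × 8⌋ = 1 poor people.
So at least 2 − 1 = 1 must be lifted.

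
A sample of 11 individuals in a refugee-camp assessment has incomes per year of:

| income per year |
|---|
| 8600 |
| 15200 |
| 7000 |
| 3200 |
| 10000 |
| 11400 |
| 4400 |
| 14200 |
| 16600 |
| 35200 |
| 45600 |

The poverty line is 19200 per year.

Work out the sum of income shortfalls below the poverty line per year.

82200

Poor units: 3200, 4400, 7000, 8600, 10000, 11400, 14200, 15200, 16600 (q = 9 of N = 11).
Individual gaps: 19200−3200 = 16000; 19200−4400 = 14800; 19200−7000 = 12200; 19200−8600 = 10600; 19200−10000 = 9200; 19200−11400 = 7800; 19200−14200 = 5000; 19200−15200 = 4000; 19200−16600 = 2600.
Aggregate gap = 82200.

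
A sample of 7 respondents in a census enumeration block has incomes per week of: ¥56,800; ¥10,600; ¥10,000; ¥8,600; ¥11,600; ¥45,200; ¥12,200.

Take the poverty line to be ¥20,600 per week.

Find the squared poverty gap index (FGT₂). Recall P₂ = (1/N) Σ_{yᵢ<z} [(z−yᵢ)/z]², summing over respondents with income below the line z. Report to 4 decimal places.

0.1710

Poor units: ¥8,600, ¥10,000, ¥10,600, ¥11,600, ¥12,200 (q = 5 of N = 7).
Normalized shortfalls: (20600−8600)/20600 = 0.5825; (20600−10000)/20600 = 0.5146; (20600−10600)/20600 = 0.4854; (20600−11600)/20600 = 0.4369; (20600−12200)/20600 = 0.4078.
Squared: 0.3393; 0.2648; 0.2356; 0.1909; 0.1663.
Sum = 1.196908; P₂ = 1.196908 / 7 = 0.1710.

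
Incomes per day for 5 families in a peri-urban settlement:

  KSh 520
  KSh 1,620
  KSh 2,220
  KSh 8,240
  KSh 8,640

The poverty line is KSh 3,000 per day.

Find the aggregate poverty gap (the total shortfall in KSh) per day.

KSh 4,640

Incomes under z: KSh 520, KSh 1,620, KSh 2,220 (q = 3 of N = 5).
Individual gaps: 3000−520 = 2480; 3000−1620 = 1380; 3000−2220 = 780.
Aggregate gap = KSh 4,640.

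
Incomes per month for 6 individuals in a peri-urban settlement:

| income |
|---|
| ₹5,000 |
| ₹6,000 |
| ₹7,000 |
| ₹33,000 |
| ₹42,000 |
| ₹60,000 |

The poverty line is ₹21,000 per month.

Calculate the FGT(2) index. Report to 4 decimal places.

0.2559

Below the line: ₹5,000, ₹6,000, ₹7,000 (q = 3 of N = 6).
Gap ratios (z−y)/z: (21000−5000)/21000 = 0.7619; (21000−6000)/21000 = 0.7143; (21000−7000)/21000 = 0.6667.
Squared: 0.5805; 0.5102; 0.4444.
Sum = 1.535147; P₂ = 1.535147 / 6 = 0.2559.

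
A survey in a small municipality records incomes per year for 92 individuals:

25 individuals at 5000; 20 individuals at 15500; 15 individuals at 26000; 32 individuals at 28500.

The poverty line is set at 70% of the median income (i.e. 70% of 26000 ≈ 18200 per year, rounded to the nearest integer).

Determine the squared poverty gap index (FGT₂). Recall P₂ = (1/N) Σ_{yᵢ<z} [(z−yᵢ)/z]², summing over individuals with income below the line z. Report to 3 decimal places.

Poor units: 25×5000, 20×15500 (q = 45 of N = 92).
Relative gaps: (18200−5000)/18200 = 0.7253 (×25); (18200−15500)/18200 = 0.1484 (×20).
Squared: 0.5260 (×25); 0.0220 (×20).
Sum = 13.590750; P₂ = 13.590750 / 92 = 0.148.

0.148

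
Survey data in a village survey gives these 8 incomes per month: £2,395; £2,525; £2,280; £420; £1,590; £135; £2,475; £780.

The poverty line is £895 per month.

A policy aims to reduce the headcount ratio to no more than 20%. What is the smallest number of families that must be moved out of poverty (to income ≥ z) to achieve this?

2

Currently q = 3 of N = 8 are below the line (H = 0.375).
A headcount ratio of at most 20% allows at most ⌊0.20 × 8⌋ = 1 poor families.
So at least 3 − 1 = 2 must be lifted.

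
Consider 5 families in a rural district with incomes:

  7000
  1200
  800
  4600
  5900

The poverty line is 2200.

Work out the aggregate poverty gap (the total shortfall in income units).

2400

Poor units: 800, 1200 (q = 2 of N = 5).
Individual gaps: 2200−800 = 1400; 2200−1200 = 1000.
Aggregate gap = 2400.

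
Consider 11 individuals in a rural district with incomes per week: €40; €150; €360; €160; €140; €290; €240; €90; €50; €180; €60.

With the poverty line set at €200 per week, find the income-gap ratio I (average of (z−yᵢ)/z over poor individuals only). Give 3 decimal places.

Below z: €40, €50, €60, €90, €140, €150, €160, €180 (q = 8 of N = 11).
Shortfall ratios (z−y)/z: 0.8000, 0.7500, 0.7000, 0.5500, 0.3000, 0.2500, 0.2000, 0.1000; sum = 3.650000.
I averages over the q = 8 poor units only: 3.650000 / 8 = 0.456.

0.456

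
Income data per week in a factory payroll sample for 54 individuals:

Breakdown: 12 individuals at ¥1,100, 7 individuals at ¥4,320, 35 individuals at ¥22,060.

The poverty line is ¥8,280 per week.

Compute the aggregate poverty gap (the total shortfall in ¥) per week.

¥113,880

Below the line: 12×¥1,100, 7×¥4,320 (q = 19 of N = 54).
Individual gaps: 12×(8280−1100) = 86160; 7×(8280−4320) = 27720.
Aggregate gap = ¥113,880.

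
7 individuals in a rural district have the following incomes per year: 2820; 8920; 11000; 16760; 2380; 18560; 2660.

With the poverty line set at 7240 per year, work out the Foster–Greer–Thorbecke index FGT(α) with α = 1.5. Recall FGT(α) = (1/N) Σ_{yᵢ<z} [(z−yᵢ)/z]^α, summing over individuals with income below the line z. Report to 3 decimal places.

Incomes under z: 2380, 2660, 2820 (q = 3 of N = 7).
Normalized shortfalls: (7240−2380)/7240 = 0.6713; (7240−2660)/7240 = 0.6326; (7240−2820)/7240 = 0.6105.
Raised to α = 1.5: 0.54998; 0.50314; 0.47701.
Sum = 1.530129; FGT(1.5) = 1.530129 / 7 = 0.219.

0.219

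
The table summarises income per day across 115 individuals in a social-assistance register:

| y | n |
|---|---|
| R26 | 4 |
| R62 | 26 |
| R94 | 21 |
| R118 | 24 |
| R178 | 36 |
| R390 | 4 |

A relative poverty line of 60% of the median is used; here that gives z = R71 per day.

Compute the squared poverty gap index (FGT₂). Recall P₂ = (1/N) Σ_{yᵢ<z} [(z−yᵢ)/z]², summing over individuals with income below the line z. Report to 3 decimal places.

Incomes under z: 4×R26, 26×R62 (q = 30 of N = 115).
Normalized shortfalls: (71−26)/71 = 0.6338 (×4); (71−62)/71 = 0.1268 (×26).
Squared: 0.4017 (×4); 0.0161 (×26).
Sum = 2.024598; P₂ = 2.024598 / 115 = 0.018.

0.018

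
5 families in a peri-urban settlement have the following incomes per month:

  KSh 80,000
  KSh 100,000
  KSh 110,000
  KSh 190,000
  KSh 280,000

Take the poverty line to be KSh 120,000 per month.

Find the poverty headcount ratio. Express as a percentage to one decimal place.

3 of the 5 families have income below KSh 120,000.
H = 3/5 = 60.0%.

60.0%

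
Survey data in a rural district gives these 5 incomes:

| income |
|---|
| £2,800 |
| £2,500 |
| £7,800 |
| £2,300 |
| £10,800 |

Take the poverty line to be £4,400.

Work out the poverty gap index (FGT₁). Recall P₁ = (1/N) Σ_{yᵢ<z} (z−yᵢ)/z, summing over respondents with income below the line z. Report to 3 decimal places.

0.255

Poor units: £2,300, £2,500, £2,800 (q = 3 of N = 5).
Shortfall ratios: (4400−2300)/4400 = 0.4773; (4400−2500)/4400 = 0.4318; (4400−2800)/4400 = 0.3636.
Sum of shortfalls = 1.272727; P₁ averages over all N: 1.272727 / 5 = 0.255.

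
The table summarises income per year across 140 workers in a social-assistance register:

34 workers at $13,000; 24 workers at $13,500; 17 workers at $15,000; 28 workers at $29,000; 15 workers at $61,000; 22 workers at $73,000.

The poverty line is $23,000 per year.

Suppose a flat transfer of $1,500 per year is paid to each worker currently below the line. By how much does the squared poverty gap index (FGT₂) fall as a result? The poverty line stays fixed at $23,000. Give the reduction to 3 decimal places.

0.026

Before: below the line — 34×$13,000, 24×$13,500, 17×$15,000; squared poverty gap index (FGT₂) = 0.08985.
After the $1,500 transfer: below the line — 34×$14,500, 24×$15,000, 17×$16,500; squared poverty gap index (FGT₂) = 0.06361.
Reduction = 0.08985 − 0.06361 = 0.026.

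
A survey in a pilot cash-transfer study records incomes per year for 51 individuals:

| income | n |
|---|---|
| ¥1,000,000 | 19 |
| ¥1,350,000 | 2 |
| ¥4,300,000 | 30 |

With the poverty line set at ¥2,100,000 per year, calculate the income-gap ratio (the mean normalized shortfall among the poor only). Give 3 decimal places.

Below z: 19×¥1,000,000, 2×¥1,350,000 (q = 21 of N = 51).
Shortfall ratios (z−y)/z: 0.5238 (×19), 0.3571 (×2); sum = 10.666667.
I averages over the q = 21 poor units only: 10.666667 / 21 = 0.508.

0.508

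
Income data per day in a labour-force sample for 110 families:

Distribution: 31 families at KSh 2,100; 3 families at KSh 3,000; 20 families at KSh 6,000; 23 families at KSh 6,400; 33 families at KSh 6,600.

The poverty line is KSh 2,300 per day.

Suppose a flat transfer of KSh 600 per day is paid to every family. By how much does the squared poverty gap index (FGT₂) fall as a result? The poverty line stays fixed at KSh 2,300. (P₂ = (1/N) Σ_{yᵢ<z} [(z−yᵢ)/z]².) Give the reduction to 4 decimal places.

0.0021

Before: below the line — 31×KSh 2,100; squared poverty gap index (FGT₂) = 0.002131.
After the KSh 600 transfer: below the line — none; squared poverty gap index (FGT₂) = 0.000000.
Reduction = 0.002131 − 0.000000 = 0.0021.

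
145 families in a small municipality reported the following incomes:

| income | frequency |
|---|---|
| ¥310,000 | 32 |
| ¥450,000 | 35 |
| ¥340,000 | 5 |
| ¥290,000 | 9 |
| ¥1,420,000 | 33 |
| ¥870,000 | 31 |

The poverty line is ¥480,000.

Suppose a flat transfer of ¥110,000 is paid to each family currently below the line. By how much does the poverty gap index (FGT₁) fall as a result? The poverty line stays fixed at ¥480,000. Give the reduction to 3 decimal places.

Before: below the line — 9×¥290,000, 32×¥310,000, 5×¥340,000, 35×¥450,000; poverty gap index (FGT₁) = 0.12787.
After the ¥110,000 transfer: below the line — 9×¥400,000, 32×¥420,000, 5×¥450,000; poverty gap index (FGT₁) = 0.04009.
Reduction = 0.12787 − 0.04009 = 0.088.

0.088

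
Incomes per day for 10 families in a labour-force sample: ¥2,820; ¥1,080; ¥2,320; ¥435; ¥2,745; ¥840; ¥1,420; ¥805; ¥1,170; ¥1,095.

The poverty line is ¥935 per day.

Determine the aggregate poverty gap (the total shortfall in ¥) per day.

Poor units: ¥435, ¥805, ¥840 (q = 3 of N = 10).
Individual gaps: 935−435 = 500; 935−805 = 130; 935−840 = 95.
Aggregate gap = ¥725.

¥725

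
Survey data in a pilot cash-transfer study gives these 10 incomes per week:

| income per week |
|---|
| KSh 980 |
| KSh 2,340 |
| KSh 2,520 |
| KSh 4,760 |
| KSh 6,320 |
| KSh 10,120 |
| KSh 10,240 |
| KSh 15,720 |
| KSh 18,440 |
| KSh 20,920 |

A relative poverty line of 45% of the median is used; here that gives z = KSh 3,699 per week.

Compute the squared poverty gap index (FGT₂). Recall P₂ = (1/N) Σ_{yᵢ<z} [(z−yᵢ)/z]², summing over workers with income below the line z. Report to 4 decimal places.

0.0777

Incomes under z: KSh 980, KSh 2,340, KSh 2,520 (q = 3 of N = 10).
Normalized shortfalls: (3699−980)/3699 = 0.7351; (3699−2340)/3699 = 0.3674; (3699−2520)/3699 = 0.3187.
Squared: 0.5403; 0.1350; 0.1016.
Sum = 0.776891; P₂ = 0.776891 / 10 = 0.0777.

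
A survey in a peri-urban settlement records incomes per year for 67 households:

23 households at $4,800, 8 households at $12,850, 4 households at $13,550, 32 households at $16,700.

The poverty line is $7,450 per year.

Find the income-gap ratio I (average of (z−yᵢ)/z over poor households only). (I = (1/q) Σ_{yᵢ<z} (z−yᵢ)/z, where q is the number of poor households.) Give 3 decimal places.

0.356

Below z: 23×$4,800 (q = 23 of N = 67).
Shortfall ratios (z−y)/z: 0.3557 (×23); sum = 8.181208.
I averages over the q = 23 poor units only: 8.181208 / 23 = 0.356.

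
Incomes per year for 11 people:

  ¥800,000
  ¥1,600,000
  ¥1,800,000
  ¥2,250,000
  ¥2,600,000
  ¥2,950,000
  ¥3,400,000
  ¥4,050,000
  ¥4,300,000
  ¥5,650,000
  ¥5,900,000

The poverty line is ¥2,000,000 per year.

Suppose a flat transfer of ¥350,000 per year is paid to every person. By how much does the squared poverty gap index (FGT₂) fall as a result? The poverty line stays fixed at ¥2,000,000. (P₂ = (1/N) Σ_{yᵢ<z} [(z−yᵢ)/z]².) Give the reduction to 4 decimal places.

0.0208

Before: below the line — ¥800,000, ¥1,600,000, ¥1,800,000; squared poverty gap index (FGT₂) = 0.037273.
After the ¥350,000 transfer: below the line — ¥1,150,000, ¥1,950,000; squared poverty gap index (FGT₂) = 0.016477.
Reduction = 0.037273 − 0.016477 = 0.0208.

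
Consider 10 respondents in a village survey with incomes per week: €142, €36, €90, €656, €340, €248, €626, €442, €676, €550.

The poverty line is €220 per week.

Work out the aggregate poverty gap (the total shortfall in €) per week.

Below z: €36, €90, €142 (q = 3 of N = 10).
Individual gaps: 220−36 = 184; 220−90 = 130; 220−142 = 78.
Aggregate gap = €392.

€392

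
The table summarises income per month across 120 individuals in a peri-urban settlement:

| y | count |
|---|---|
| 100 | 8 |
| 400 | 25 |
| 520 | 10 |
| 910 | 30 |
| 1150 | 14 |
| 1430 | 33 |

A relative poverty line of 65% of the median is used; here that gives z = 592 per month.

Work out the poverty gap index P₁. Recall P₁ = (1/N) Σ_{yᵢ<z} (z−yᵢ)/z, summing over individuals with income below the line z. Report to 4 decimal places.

Below z: 8×100, 25×400, 10×520 (q = 43 of N = 120).
Relative gaps: (592−100)/592 = 0.8311 (×8); (592−400)/592 = 0.3243 (×25); (592−520)/592 = 0.1216 (×10).
Σ = 15.972973. Dividing by the full population N = 120 gives P₁ = 0.1331.

0.1331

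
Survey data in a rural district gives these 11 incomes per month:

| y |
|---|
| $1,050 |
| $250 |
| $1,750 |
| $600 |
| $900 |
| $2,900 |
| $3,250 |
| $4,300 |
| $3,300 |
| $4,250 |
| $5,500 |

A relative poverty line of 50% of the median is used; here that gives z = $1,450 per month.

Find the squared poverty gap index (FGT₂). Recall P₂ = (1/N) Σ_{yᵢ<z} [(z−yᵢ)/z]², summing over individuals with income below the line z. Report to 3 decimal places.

0.114

Below z: $250, $600, $900, $1,050 (q = 4 of N = 11).
Relative gaps: (1450−250)/1450 = 0.8276; (1450−600)/1450 = 0.5862; (1450−900)/1450 = 0.3793; (1450−1050)/1450 = 0.2759.
Squared: 0.6849; 0.3436; 0.1439; 0.0761.
Sum = 1.248514; P₂ = 1.248514 / 11 = 0.114.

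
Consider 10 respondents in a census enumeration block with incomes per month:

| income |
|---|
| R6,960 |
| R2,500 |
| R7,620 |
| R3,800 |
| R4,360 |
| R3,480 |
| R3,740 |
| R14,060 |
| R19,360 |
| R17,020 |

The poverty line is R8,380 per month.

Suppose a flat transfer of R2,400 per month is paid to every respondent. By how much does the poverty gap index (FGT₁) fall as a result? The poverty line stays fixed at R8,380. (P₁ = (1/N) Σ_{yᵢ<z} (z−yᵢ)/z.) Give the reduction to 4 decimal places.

Before: below the line — R2,500, R3,480, R3,740, R3,800, R4,360, R6,960, R7,620; poverty gap index (FGT₁) = 0.312649.
After the R2,400 transfer: below the line — R4,900, R5,880, R6,140, R6,200, R6,760; poverty gap index (FGT₁) = 0.143437.
Reduction = 0.312649 − 0.143437 = 0.1692.

0.1692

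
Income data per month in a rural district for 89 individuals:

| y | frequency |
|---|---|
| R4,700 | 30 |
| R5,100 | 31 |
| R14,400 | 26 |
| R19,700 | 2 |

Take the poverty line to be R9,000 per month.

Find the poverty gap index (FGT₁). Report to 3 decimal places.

0.312

Below z: 30×R4,700, 31×R5,100 (q = 61 of N = 89).
Normalized shortfalls: (9000−4700)/9000 = 0.4778 (×30); (9000−5100)/9000 = 0.4333 (×31).
Sum of shortfalls = 27.766667; P₁ averages over all N: 27.766667 / 89 = 0.312.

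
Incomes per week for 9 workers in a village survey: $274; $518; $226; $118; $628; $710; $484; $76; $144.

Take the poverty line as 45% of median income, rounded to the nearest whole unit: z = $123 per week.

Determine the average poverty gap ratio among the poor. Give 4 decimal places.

0.2114

Poor units: $76, $118 (q = 2 of N = 9).
Relative gaps: 0.3821, 0.0407; sum = 0.422764.
The income-gap ratio divides by q (the poor only): 0.422764 / 2 = 0.2114.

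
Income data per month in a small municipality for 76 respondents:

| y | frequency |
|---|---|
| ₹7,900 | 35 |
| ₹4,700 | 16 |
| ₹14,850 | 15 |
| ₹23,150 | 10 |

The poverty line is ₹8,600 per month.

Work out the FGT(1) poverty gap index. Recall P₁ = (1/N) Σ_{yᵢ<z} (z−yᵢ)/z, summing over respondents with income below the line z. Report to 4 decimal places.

Below z: 16×₹4,700, 35×₹7,900 (q = 51 of N = 76).
Relative gaps: (8600−4700)/8600 = 0.4535 (×16); (8600−7900)/8600 = 0.0814 (×35).
Σ = 10.104651. Dividing by the full population N = 76 gives P₁ = 0.1330.

0.1330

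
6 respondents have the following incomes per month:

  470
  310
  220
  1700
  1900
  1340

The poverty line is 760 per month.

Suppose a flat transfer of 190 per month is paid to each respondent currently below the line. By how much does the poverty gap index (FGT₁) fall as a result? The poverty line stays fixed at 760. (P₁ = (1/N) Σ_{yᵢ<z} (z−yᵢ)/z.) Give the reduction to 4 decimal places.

Before: below the line — 220, 310, 470; poverty gap index (FGT₁) = 0.280702.
After the 190 transfer: below the line — 410, 500, 660; poverty gap index (FGT₁) = 0.155702.
Reduction = 0.280702 − 0.155702 = 0.1250.

0.1250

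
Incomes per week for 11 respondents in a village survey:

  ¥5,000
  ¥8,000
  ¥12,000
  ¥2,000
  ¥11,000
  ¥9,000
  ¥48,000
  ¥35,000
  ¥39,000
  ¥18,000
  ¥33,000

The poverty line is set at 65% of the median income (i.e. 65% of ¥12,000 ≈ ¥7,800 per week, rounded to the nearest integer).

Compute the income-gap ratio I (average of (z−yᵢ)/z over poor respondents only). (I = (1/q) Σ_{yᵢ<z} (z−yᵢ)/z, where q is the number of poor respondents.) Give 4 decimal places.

Below z: ¥2,000, ¥5,000 (q = 2 of N = 11).
Relative gaps: 0.7436, 0.3590; sum = 1.102564.
I averages over the q = 2 poor units only: 1.102564 / 2 = 0.5513.

0.5513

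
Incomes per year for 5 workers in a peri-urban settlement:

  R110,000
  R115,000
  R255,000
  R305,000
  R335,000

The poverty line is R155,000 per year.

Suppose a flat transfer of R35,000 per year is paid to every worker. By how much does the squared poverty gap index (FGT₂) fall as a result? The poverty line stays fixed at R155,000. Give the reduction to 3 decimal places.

0.029

Before: below the line — R110,000, R115,000; squared poverty gap index (FGT₂) = 0.03018.
After the R35,000 transfer: below the line — R145,000, R150,000; squared poverty gap index (FGT₂) = 0.00104.
Reduction = 0.03018 − 0.00104 = 0.029.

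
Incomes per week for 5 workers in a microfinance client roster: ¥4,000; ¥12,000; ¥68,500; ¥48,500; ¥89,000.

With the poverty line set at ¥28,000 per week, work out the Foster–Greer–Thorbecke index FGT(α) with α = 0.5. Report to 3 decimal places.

0.336

Below the line: ¥4,000, ¥12,000 (q = 2 of N = 5).
Normalized shortfalls: (28000−4000)/28000 = 0.8571; (28000−12000)/28000 = 0.5714.
Raised to α = 0.5: 0.92582; 0.75593.
Sum = 1.681749; FGT(0.5) = 1.681749 / 5 = 0.336.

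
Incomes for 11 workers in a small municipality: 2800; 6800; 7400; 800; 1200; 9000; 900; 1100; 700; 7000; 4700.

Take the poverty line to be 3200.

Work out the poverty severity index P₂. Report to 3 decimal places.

0.230

Below z: 700, 800, 900, 1100, 1200, 2800 (q = 6 of N = 11).
Gap ratios (z−y)/z: (3200−700)/3200 = 0.7812; (3200−800)/3200 = 0.7500; (3200−900)/3200 = 0.7188; (3200−1100)/3200 = 0.6562; (3200−1200)/3200 = 0.6250; (3200−2800)/3200 = 0.1250.
Squared: 0.6104; 0.5625; 0.5166; 0.4307; 0.3906; 0.0156.
Sum = 2.526367; P₂ = 2.526367 / 11 = 0.230.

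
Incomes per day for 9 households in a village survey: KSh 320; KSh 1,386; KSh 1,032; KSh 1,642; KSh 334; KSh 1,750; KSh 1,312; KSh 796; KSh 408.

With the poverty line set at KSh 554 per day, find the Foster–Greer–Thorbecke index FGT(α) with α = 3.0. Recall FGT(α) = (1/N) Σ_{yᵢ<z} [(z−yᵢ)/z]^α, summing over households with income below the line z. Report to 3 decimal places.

Incomes under z: KSh 320, KSh 334, KSh 408 (q = 3 of N = 9).
Shortfall ratios: (554−320)/554 = 0.4224; (554−334)/554 = 0.3971; (554−408)/554 = 0.2635.
Raised to α = 3.0: 0.07536; 0.06262; 0.01830.
Sum = 0.156283; FGT(3.0) = 0.156283 / 9 = 0.017.

0.017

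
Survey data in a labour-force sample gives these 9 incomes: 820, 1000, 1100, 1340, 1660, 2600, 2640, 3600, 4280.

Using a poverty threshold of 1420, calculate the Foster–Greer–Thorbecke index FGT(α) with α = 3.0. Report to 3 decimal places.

Below the line: 820, 1000, 1100, 1340 (q = 4 of N = 9).
Normalized shortfalls: (1420−820)/1420 = 0.4225; (1420−1000)/1420 = 0.2958; (1420−1100)/1420 = 0.2254; (1420−1340)/1420 = 0.0563.
Raised to α = 3.0: 0.07544; 0.02588; 0.01144; 0.00018.
Sum = 0.112936; FGT(3.0) = 0.112936 / 9 = 0.013.

0.013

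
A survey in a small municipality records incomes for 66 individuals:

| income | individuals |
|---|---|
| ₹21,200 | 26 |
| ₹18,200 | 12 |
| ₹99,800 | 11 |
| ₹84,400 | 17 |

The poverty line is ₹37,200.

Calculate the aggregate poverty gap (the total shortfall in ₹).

₹644,000

Incomes under z: 12×₹18,200, 26×₹21,200 (q = 38 of N = 66).
Individual gaps: 12×(37200−18200) = 228000; 26×(37200−21200) = 416000.
Aggregate gap = ₹644,000.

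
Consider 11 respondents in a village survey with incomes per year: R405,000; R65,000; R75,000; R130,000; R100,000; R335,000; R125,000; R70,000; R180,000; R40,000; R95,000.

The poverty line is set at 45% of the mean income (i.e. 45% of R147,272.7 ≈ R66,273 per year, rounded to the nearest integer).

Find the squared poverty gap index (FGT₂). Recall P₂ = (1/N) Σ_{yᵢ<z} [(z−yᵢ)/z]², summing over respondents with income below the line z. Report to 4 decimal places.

0.0143

Poor units: R40,000, R65,000 (q = 2 of N = 11).
Normalized shortfalls: (66273−40000)/66273 = 0.3964; (66273−65000)/66273 = 0.0192.
Squared: 0.1572; 0.0004.
Sum = 0.157530; P₂ = 0.157530 / 11 = 0.0143.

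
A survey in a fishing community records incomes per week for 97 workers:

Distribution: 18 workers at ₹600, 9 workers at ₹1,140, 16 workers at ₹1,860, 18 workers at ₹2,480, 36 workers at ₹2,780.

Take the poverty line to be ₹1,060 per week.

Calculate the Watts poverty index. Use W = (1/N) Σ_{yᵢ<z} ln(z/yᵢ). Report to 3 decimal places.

0.106

Poor units: 18×₹600 (q = 18 of N = 97).
Log gaps: ln(1060/600) = 0.5691 (×18).
W = 10.243702 / 97 = 0.106.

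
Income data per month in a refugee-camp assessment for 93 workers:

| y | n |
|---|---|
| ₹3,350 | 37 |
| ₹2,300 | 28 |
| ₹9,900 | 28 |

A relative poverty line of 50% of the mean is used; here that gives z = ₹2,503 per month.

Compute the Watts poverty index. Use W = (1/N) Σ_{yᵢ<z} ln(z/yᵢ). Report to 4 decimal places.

0.0255

Below z: 28×₹2,300 (q = 28 of N = 93).
Log shortfalls: ln(2503/2300) = 0.0846 (×28).
W = 2.368265 / 93 = 0.0255.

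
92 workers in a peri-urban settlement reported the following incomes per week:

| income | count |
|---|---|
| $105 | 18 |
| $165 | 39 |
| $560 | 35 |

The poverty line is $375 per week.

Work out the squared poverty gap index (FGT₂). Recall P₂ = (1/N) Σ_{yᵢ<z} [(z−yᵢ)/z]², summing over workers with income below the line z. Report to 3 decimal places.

0.234

Incomes under z: 18×$105, 39×$165 (q = 57 of N = 92).
Shortfall ratios: (375−105)/375 = 0.7200 (×18); (375−165)/375 = 0.5600 (×39).
Squared: 0.5184 (×18); 0.3136 (×39).
Sum = 21.561600; P₂ = 21.561600 / 92 = 0.234.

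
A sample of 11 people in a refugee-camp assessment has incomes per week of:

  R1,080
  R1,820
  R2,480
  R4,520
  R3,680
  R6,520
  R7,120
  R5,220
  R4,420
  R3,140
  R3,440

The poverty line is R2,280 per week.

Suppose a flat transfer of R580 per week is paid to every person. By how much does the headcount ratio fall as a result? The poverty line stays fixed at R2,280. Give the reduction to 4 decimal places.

0.0909

Before: below the line — R1,080, R1,820; headcount ratio = 0.181818.
After the R580 transfer: below the line — R1,660; headcount ratio = 0.090909.
Reduction = 0.181818 − 0.090909 = 0.0909.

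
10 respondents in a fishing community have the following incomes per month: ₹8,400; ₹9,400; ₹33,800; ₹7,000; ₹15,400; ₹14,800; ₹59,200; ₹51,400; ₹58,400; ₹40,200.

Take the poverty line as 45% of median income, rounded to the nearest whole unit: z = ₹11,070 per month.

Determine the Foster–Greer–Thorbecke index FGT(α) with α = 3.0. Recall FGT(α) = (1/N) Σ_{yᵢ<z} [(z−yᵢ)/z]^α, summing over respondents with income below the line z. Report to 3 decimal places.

0.007

Incomes under z: ₹7,000, ₹8,400, ₹9,400 (q = 3 of N = 10).
Gap ratios (z−y)/z: (11070−7000)/11070 = 0.3677; (11070−8400)/11070 = 0.2412; (11070−9400)/11070 = 0.1509.
Raised to α = 3.0: 0.04970; 0.01403; 0.00343.
Sum = 0.067162; FGT(3.0) = 0.067162 / 10 = 0.007.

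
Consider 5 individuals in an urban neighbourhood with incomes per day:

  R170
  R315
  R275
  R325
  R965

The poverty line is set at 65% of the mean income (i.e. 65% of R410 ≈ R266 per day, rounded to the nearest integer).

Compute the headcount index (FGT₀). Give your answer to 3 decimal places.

1 of the 5 individuals have income below R266.
H = 1/5 = 0.200.

0.200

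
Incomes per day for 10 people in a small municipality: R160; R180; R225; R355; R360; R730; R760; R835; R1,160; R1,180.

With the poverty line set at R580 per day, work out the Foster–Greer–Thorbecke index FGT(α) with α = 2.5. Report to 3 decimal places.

0.132

Poor units: R160, R180, R225, R355, R360 (q = 5 of N = 10).
Gap ratios (z−y)/z: (580−160)/580 = 0.7241; (580−180)/580 = 0.6897; (580−225)/580 = 0.6121; (580−355)/580 = 0.3879; (580−360)/580 = 0.3793.
Raised to α = 2.5: 0.44622; 0.39498; 0.29309; 0.09373; 0.08861.
Sum = 1.316641; FGT(2.5) = 1.316641 / 10 = 0.132.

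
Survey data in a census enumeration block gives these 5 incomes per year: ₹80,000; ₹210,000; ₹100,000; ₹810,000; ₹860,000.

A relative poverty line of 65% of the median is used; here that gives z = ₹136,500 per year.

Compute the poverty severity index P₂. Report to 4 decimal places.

0.0486

Incomes under z: ₹80,000, ₹100,000 (q = 2 of N = 5).
Shortfall ratios: (136500−80000)/136500 = 0.4139; (136500−100000)/136500 = 0.2674.
Squared: 0.1713; 0.0715.
Sum = 0.242832; P₂ = 0.242832 / 5 = 0.0486.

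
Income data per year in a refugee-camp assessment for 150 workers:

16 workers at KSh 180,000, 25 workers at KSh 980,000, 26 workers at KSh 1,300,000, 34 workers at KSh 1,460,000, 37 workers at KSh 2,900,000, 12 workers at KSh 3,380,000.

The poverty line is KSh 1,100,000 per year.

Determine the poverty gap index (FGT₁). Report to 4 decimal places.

Incomes under z: 16×KSh 180,000, 25×KSh 980,000 (q = 41 of N = 150).
Normalized shortfalls: (1100000−180000)/1100000 = 0.8364 (×16); (1100000−980000)/1100000 = 0.1091 (×25).
Sum of shortfalls = 16.109091; P₁ averages over all N: 16.109091 / 150 = 0.1074.

0.1074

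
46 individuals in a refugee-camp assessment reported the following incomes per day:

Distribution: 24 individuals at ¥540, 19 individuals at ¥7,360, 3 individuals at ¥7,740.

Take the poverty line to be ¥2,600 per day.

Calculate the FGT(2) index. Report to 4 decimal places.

0.3275

Below z: 24×¥540 (q = 24 of N = 46).
Shortfall ratios: (2600−540)/2600 = 0.7923 (×24).
Squared: 0.6278 (×24).
Sum = 15.066036; P₂ = 15.066036 / 46 = 0.3275.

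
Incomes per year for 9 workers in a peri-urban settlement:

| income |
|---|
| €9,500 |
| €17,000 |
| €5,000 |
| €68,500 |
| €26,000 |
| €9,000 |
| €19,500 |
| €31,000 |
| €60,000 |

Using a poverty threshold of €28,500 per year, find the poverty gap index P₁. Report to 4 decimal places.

Below the line: €5,000, €9,000, €9,500, €17,000, €19,500, €26,000 (q = 6 of N = 9).
Relative gaps: (28500−5000)/28500 = 0.8246; (28500−9000)/28500 = 0.6842; (28500−9500)/28500 = 0.6667; (28500−17000)/28500 = 0.4035; (28500−19500)/28500 = 0.3158; (28500−26000)/28500 = 0.0877.
Sum of shortfalls = 2.982456; P₁ averages over all N: 2.982456 / 9 = 0.3314.

0.3314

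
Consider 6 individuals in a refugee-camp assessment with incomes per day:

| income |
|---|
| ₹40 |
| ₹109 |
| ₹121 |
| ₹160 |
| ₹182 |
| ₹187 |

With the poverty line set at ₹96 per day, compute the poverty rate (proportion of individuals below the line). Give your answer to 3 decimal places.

0.167

1 of the 6 individuals have income below ₹96.
H = 1/6 = 0.167.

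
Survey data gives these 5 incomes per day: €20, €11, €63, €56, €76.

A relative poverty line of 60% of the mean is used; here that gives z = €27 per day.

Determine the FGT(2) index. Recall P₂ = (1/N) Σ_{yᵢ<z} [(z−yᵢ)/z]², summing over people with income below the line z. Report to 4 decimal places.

0.0837

Incomes under z: €11, €20 (q = 2 of N = 5).
Normalized shortfalls: (27−11)/27 = 0.5926; (27−20)/27 = 0.2593.
Squared: 0.3512; 0.0672.
Sum = 0.418381; P₂ = 0.418381 / 5 = 0.0837.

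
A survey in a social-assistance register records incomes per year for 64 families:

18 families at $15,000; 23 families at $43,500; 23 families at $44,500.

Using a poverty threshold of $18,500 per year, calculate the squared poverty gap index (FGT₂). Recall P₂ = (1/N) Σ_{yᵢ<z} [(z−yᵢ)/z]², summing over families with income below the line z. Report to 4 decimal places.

0.0101

Below z: 18×$15,000 (q = 18 of N = 64).
Normalized shortfalls: (18500−15000)/18500 = 0.1892 (×18).
Squared: 0.0358 (×18).
Sum = 0.644266; P₂ = 0.644266 / 64 = 0.0101.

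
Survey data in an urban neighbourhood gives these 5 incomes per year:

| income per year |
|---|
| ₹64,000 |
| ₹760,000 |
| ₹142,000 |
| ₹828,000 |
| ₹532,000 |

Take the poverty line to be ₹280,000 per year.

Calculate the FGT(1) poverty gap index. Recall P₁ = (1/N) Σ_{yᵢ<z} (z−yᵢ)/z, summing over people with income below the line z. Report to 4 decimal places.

Below z: ₹64,000, ₹142,000 (q = 2 of N = 5).
Gap ratios (z−y)/z: (280000−64000)/280000 = 0.7714; (280000−142000)/280000 = 0.4929.
Σ = 1.264286. Dividing by the full population N = 5 gives P₁ = 0.2529.

0.2529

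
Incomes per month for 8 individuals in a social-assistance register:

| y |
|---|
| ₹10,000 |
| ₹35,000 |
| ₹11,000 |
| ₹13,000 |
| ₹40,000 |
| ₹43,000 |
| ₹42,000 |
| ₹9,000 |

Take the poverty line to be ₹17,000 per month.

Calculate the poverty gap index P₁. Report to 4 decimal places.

0.1838

Below z: ₹9,000, ₹10,000, ₹11,000, ₹13,000 (q = 4 of N = 8).
Relative gaps: (17000−9000)/17000 = 0.4706; (17000−10000)/17000 = 0.4118; (17000−11000)/17000 = 0.3529; (17000−13000)/17000 = 0.2353.
Σ = 1.470588. Dividing by the full population N = 8 gives P₁ = 0.1838.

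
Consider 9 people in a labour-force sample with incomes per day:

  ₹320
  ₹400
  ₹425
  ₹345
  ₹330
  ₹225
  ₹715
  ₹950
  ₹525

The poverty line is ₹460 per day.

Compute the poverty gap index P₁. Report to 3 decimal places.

Below z: ₹225, ₹320, ₹330, ₹345, ₹400, ₹425 (q = 6 of N = 9).
Normalized shortfalls: (460−225)/460 = 0.5109; (460−320)/460 = 0.3043; (460−330)/460 = 0.2826; (460−345)/460 = 0.2500; (460−400)/460 = 0.1304; (460−425)/460 = 0.0761.
Sum of shortfalls = 1.554348; P₁ averages over all N: 1.554348 / 9 = 0.173.

0.173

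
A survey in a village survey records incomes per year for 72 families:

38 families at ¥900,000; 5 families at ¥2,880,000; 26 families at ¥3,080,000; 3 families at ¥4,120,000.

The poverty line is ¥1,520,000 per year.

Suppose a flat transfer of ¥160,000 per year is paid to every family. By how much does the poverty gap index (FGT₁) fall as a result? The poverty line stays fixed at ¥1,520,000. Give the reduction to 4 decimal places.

0.0556

Before: below the line — 38×¥900,000; poverty gap index (FGT₁) = 0.215278.
After the ¥160,000 transfer: below the line — 38×¥1,060,000; poverty gap index (FGT₁) = 0.159722.
Reduction = 0.215278 − 0.159722 = 0.0556.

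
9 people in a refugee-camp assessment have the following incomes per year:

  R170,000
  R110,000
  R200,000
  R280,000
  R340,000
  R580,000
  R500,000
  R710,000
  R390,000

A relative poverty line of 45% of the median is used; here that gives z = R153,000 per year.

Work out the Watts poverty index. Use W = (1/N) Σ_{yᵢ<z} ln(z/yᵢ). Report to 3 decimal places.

Below z: R110,000 (q = 1 of N = 9).
ln(z/y) terms: ln(153000/110000) = 0.3300.
W = 0.329958 / 9 = 0.037.

0.037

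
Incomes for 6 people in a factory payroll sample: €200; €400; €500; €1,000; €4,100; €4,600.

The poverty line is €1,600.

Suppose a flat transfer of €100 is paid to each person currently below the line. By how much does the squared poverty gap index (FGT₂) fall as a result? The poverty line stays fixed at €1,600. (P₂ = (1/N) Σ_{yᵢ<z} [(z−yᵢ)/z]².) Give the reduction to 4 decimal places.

Before: below the line — €200, €400, €500, €1,000; squared poverty gap index (FGT₂) = 0.323568.
After the €100 transfer: below the line — €300, €500, €600, €1,100; squared poverty gap index (FGT₂) = 0.270182.
Reduction = 0.323568 − 0.270182 = 0.0534.

0.0534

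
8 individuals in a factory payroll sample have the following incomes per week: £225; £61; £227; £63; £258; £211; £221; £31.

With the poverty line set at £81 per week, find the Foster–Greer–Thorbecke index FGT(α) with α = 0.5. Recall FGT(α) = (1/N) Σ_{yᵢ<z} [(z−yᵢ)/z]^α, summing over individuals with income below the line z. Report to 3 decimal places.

Below z: £31, £61, £63 (q = 3 of N = 8).
Normalized shortfalls: (81−31)/81 = 0.6173; (81−61)/81 = 0.2469; (81−63)/81 = 0.2222.
Raised to α = 0.5: 0.78567; 0.49690; 0.47140.
Sum = 1.753983; FGT(0.5) = 1.753983 / 8 = 0.219.

0.219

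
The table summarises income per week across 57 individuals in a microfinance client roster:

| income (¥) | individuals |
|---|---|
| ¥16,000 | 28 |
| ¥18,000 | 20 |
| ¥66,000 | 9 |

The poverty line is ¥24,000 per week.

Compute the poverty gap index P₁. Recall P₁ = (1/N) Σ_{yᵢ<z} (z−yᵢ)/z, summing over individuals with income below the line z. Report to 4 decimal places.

Incomes under z: 28×¥16,000, 20×¥18,000 (q = 48 of N = 57).
Shortfall ratios: (24000−16000)/24000 = 0.3333 (×28); (24000−18000)/24000 = 0.2500 (×20).
Σ = 14.333333. Dividing by the full population N = 57 gives P₁ = 0.2515.

0.2515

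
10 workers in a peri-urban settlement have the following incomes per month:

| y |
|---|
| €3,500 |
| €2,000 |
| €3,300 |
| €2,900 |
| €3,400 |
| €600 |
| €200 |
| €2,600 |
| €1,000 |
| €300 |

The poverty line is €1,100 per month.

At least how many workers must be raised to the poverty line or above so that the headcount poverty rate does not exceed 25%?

4 of the 10 workers are poor, so H = 4/10 = 0.400.
A headcount ratio of at most 25% allows at most ⌊0.25 × 10⌋ = 2 poor workers.
So at least 4 − 2 = 2 must be lifted.

2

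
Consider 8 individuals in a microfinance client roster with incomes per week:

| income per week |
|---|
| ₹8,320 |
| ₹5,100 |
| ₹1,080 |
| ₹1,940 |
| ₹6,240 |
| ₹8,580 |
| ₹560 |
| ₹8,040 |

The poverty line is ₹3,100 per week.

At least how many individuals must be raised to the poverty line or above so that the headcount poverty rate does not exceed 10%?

3

Currently q = 3 of N = 8 are below the line (H = 0.375).
A headcount ratio of at most 10% allows at most ⌊0.10 × 8⌋ = 0 poor individuals.
So at least 3 − 0 = 3 must be lifted.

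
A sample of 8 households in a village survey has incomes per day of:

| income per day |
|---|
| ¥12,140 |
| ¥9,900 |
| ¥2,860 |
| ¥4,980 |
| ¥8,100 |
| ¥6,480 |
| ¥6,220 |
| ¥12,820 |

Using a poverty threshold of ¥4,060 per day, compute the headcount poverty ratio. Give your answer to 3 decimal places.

1 of the 8 households have income below ¥4,060.
H = 1/8 = 0.125.

0.125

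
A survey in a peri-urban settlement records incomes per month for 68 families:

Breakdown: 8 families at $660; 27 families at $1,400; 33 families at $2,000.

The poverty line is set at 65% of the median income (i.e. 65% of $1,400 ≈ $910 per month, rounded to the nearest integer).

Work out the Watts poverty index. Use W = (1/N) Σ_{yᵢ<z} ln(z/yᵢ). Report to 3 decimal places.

Incomes under z: 8×$660 (q = 8 of N = 68).
Log gaps: ln(910/660) = 0.3212 (×8).
W = 2.569638 / 68 = 0.038.

0.038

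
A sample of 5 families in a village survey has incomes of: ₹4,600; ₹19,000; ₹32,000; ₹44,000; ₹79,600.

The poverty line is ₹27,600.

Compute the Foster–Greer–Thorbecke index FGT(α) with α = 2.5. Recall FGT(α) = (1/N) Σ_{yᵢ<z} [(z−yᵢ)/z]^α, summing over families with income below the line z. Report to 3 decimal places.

0.138

Below z: ₹4,600, ₹19,000 (q = 2 of N = 5).
Gap ratios (z−y)/z: (27600−4600)/27600 = 0.8333; (27600−19000)/27600 = 0.3116.
Raised to α = 2.5: 0.63394; 0.05420.
Sum = 0.688135; FGT(2.5) = 0.688135 / 5 = 0.138.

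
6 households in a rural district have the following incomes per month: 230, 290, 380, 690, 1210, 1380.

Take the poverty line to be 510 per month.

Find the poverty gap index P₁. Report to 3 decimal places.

0.206

Poor units: 230, 290, 380 (q = 3 of N = 6).
Normalized shortfalls: (510−230)/510 = 0.5490; (510−290)/510 = 0.4314; (510−380)/510 = 0.2549.
Sum of shortfalls = 1.235294; P₁ averages over all N: 1.235294 / 6 = 0.206.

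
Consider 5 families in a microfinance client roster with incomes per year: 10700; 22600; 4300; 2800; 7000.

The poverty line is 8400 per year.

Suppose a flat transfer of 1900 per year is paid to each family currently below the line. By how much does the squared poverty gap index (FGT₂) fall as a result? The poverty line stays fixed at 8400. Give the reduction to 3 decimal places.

Before: below the line — 2800, 4300, 7000; squared poverty gap index (FGT₂) = 0.14209.
After the 1900 transfer: below the line — 4700, 6200; squared poverty gap index (FGT₂) = 0.05252.
Reduction = 0.14209 − 0.05252 = 0.090.

0.090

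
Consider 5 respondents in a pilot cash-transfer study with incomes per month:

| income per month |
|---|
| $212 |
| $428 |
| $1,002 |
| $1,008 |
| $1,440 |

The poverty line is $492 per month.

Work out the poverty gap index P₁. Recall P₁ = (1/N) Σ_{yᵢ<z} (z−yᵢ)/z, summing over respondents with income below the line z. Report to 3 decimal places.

Below z: $212, $428 (q = 2 of N = 5).
Relative gaps: (492−212)/492 = 0.5691; (492−428)/492 = 0.1301.
Sum of shortfalls = 0.699187; P₁ averages over all N: 0.699187 / 5 = 0.140.

0.140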